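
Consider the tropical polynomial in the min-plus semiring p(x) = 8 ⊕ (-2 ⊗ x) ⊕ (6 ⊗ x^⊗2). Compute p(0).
p(0) = -2

A tropical monomial a ⊗ x^⊗i evaluates to a + i · x. Evaluating each term at x = 0:
  Term 0 contributes 8 + 0 · 0 = 8
  Term 1 contributes -2 + 1 · 0 = -2
  Term 2 contributes 6 + 2 · 0 = 6
p(0) = ⊕ of these = min[8, -2, 6] = -2.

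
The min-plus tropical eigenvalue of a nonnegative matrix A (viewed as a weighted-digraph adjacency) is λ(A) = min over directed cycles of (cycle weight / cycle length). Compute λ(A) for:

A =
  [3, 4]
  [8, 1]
λ(A) = 1

Enumerate directed cycles and compute their means (weight / length). Sample:
  cycle 0 → 0: weight = 3, length = 1, mean = 3/1 ≈ 3.000
  cycle 1 → 1: weight = 1, length = 1, mean = 1/1 ≈ 1.000
  cycle 0 → 1 → 0: weight = 12, length = 2, mean = 12/2 ≈ 6.000
  cycle 1 → 0 → 1: weight = 12, length = 2, mean = 12/2 ≈ 6.000
Minimum mean = 1.000, attained e.g. along the cycle 1 → 1 with weight 1 and length 1. So λ(A) = 1/1 = 1.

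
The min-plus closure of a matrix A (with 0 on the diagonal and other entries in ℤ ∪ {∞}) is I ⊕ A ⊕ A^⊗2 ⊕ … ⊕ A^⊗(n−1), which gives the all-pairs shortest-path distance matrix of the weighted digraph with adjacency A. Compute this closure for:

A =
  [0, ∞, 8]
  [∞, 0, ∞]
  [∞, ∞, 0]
Closure =
  [0, ∞, 8]
  [∞, 0, ∞]
  [∞, ∞, 0]

This is the Floyd-Warshall all-pairs shortest-path computation. For each intermediate vertex k = 0, 1, …, 2, update dist[i][j] ← min(dist[i][j], dist[i][k] + dist[k][j]). The final matrix gives, for each (i, j), the minimum total weight of any directed path from i to j (possibly empty when i = j).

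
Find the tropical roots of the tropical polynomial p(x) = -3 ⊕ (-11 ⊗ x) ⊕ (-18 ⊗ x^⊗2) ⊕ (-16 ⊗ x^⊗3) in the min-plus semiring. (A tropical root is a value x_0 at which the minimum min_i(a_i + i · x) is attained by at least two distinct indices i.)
Roots: {-2, 7, 8}

Each tropical root is a break point of the lower envelope of the lines y = a_i + i · x (there are 4 lines, with slopes 0, 1, ..., 3). Only the lines that attain the minimum somewhere contribute to roots; other lines are dominated. Here the surviving (envelope) indices are i = 3, i = 2, i = 1, i = 0.
Intersections between consecutive envelope lines give the roots: for adjacent envelope indices i < j the intersection is x = (a_i − a_j) / (j − i). Reading off the sorted break points: {-2, 7, 8}.
Verification: at each break x_0, at least two indices attain the minimum of min_i(a_i + i · x_0).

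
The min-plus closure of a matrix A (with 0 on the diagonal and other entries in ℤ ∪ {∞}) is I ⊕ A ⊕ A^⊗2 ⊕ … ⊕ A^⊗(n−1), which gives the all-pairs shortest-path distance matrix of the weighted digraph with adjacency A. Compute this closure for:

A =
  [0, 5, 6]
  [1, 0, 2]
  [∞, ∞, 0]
Closure =
  [0, 5, 6]
  [1, 0, 2]
  [∞, ∞, 0]

This is the Floyd-Warshall all-pairs shortest-path computation. For each intermediate vertex k = 0, 1, …, 2, update dist[i][j] ← min(dist[i][j], dist[i][k] + dist[k][j]). The final matrix gives, for each (i, j), the minimum total weight of any directed path from i to j (possibly empty when i = j).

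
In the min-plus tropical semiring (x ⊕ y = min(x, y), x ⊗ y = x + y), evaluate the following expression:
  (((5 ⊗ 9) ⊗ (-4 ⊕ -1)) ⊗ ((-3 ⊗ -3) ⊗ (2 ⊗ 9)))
(((5 ⊗ 9) ⊗ (-4 ⊕ -1)) ⊗ ((-3 ⊗ -3) ⊗ (2 ⊗ 9))) = 15

Expand innermost to outermost. Recall ⊕ takes the minimum of its arguments and ⊗ takes their sum. Working out the expression (((5 ⊗ 9) ⊗ (-4 ⊕ -1)) ⊗ ((-3 ⊗ -3) ⊗ (2 ⊗ 9))) gives 15.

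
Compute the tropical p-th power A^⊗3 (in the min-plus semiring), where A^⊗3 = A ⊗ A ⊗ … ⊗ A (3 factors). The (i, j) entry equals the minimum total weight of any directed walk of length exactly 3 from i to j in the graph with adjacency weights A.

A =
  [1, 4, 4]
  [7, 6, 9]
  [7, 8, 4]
A^⊗3 =
  [3, 6, 6]
  [9, 12, 12]
  [9, 12, 12]

Each entry (A^⊗3)_ij equals the minimum over all length-3 walks i = v_0 → v_1 → … → v_3 = j of Σ_t A[v_t][v_{t+1}]. For example, for (i, j) = (0, 2) we minimise over 9 possible intermediate vertex sequences; the minimum is 6, attained along the walk 0 → 0 → 0 → 2.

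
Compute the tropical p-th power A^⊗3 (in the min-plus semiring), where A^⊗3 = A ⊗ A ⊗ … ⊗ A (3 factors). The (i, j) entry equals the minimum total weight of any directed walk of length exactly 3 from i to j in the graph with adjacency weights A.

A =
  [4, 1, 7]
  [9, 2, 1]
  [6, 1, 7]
A^⊗3 =
  [8, 3, 4]
  [9, 4, 3]
  [8, 3, 4]

Each entry (A^⊗3)_ij equals the minimum over all length-3 walks i = v_0 → v_1 → … → v_3 = j of Σ_t A[v_t][v_{t+1}]. For example, for (i, j) = (0, 2) we minimise over 9 possible intermediate vertex sequences; the minimum is 4, attained along the walk 0 → 1 → 1 → 2.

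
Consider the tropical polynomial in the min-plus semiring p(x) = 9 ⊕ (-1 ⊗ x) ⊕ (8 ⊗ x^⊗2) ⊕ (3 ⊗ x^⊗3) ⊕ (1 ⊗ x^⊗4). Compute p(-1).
p(-1) = -3

A tropical monomial a ⊗ x^⊗i evaluates to a + i · x. Evaluating each term at x = -1:
  Term 0 contributes 9 + 0 · -1 = 9
  Term 1 contributes -1 + 1 · -1 = -2
  Term 2 contributes 8 + 2 · -1 = 6
  Term 3 contributes 3 + 3 · -1 = 0
  Term 4 contributes 1 + 4 · -1 = -3
p(-1) = ⊕ of these = min[9, -2, 6, 0, -3] = -3.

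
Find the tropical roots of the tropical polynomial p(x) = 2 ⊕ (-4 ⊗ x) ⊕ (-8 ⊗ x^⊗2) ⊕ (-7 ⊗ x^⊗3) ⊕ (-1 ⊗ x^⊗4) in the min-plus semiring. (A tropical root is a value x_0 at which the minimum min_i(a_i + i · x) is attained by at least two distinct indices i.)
Roots: {-6, -1, 4, 6}

Each tropical root is a break point of the lower envelope of the lines y = a_i + i · x (there are 5 lines, with slopes 0, 1, ..., 4). Only the lines that attain the minimum somewhere contribute to roots; other lines are dominated. Here the surviving (envelope) indices are i = 4, i = 3, i = 2, i = 1, i = 0.
Intersections between consecutive envelope lines give the roots: for adjacent envelope indices i < j the intersection is x = (a_i − a_j) / (j − i). Reading off the sorted break points: {-6, -1, 4, 6}.
Verification: at each break x_0, at least two indices attain the minimum of min_i(a_i + i · x_0).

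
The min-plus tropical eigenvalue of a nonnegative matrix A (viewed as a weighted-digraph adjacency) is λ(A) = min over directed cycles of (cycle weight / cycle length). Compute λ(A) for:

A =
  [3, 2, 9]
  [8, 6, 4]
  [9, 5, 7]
λ(A) = 3

Enumerate directed cycles and compute their means (weight / length). Sample:
  cycle 0 → 0: weight = 3, length = 1, mean = 3/1 ≈ 3.000
  cycle 1 → 1: weight = 6, length = 1, mean = 6/1 ≈ 6.000
  cycle 2 → 2: weight = 7, length = 1, mean = 7/1 ≈ 7.000
  cycle 0 → 1 → 0: weight = 10, length = 2, mean = 10/2 ≈ 5.000
  cycle 0 → 2 → 0: weight = 18, length = 2, mean = 18/2 ≈ 9.000
  cycle 1 → 0 → 1: weight = 10, length = 2, mean = 10/2 ≈ 5.000
Minimum mean = 3.000, attained e.g. along the cycle 0 → 0 with weight 3 and length 1. So λ(A) = 3/1 = 3.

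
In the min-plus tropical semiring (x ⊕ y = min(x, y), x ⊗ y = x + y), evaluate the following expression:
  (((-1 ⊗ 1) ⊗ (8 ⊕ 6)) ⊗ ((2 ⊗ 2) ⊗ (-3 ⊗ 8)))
(((-1 ⊗ 1) ⊗ (8 ⊕ 6)) ⊗ ((2 ⊗ 2) ⊗ (-3 ⊗ 8))) = 15

Expand innermost to outermost. Recall ⊕ takes the minimum of its arguments and ⊗ takes their sum. Working out the expression (((-1 ⊗ 1) ⊗ (8 ⊕ 6)) ⊗ ((2 ⊗ 2) ⊗ (-3 ⊗ 8))) gives 15.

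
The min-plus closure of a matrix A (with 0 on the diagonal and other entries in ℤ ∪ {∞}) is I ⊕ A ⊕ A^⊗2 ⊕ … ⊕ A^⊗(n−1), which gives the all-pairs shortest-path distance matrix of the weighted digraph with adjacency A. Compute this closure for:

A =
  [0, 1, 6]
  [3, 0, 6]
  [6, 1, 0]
Closure =
  [0, 1, 6]
  [3, 0, 6]
  [4, 1, 0]

This is the Floyd-Warshall all-pairs shortest-path computation. For each intermediate vertex k = 0, 1, …, 2, update dist[i][j] ← min(dist[i][j], dist[i][k] + dist[k][j]). The final matrix gives, for each (i, j), the minimum total weight of any directed path from i to j (possibly empty when i = j).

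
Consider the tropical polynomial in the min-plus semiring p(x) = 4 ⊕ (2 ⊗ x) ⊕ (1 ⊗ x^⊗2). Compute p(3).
p(3) = 4

A tropical monomial a ⊗ x^⊗i evaluates to a + i · x. Evaluating each term at x = 3:
  Term 0 contributes 4 + 0 · 3 = 4
  Term 1 contributes 2 + 1 · 3 = 5
  Term 2 contributes 1 + 2 · 3 = 7
p(3) = ⊕ of these = min[4, 5, 7] = 4.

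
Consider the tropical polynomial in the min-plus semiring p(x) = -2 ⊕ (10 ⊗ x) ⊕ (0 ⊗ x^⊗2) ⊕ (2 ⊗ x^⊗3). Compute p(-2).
p(-2) = -4

A tropical monomial a ⊗ x^⊗i evaluates to a + i · x. Evaluating each term at x = -2:
  Term 0 contributes -2 + 0 · -2 = -2
  Term 1 contributes 10 + 1 · -2 = 8
  Term 2 contributes 0 + 2 · -2 = -4
  Term 3 contributes 2 + 3 · -2 = -4
p(-2) = ⊕ of these = min[-2, 8, -4, -4] = -4.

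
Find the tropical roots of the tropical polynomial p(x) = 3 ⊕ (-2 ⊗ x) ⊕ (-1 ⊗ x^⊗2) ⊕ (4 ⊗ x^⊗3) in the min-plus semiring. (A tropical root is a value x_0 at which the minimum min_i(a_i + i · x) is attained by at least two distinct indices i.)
Roots: {-5, -1, 5}

Each tropical root is a break point of the lower envelope of the lines y = a_i + i · x (there are 4 lines, with slopes 0, 1, ..., 3). Only the lines that attain the minimum somewhere contribute to roots; other lines are dominated. Here the surviving (envelope) indices are i = 3, i = 2, i = 1, i = 0.
Intersections between consecutive envelope lines give the roots: for adjacent envelope indices i < j the intersection is x = (a_i − a_j) / (j − i). Reading off the sorted break points: {-5, -1, 5}.
Verification: at each break x_0, at least two indices attain the minimum of min_i(a_i + i · x_0).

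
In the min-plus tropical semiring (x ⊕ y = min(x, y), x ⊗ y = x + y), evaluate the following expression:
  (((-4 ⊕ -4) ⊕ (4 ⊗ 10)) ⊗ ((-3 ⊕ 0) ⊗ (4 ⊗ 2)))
(((-4 ⊕ -4) ⊕ (4 ⊗ 10)) ⊗ ((-3 ⊕ 0) ⊗ (4 ⊗ 2))) = -1

Expand innermost to outermost. Recall ⊕ takes the minimum of its arguments and ⊗ takes their sum. Working out the expression (((-4 ⊕ -4) ⊕ (4 ⊗ 10)) ⊗ ((-3 ⊕ 0) ⊗ (4 ⊗ 2))) gives -1.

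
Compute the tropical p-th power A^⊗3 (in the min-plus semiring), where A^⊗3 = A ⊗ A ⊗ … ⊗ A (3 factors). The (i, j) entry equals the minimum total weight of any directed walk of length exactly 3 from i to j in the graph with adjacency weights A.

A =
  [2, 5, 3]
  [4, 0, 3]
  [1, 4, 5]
A^⊗3 =
  [6, 5, 7]
  [4, 0, 3]
  [5, 4, 6]

Each entry (A^⊗3)_ij equals the minimum over all length-3 walks i = v_0 → v_1 → … → v_3 = j of Σ_t A[v_t][v_{t+1}]. For example, for (i, j) = (0, 2) we minimise over 9 possible intermediate vertex sequences; the minimum is 7, attained along the walk 0 → 0 → 0 → 2.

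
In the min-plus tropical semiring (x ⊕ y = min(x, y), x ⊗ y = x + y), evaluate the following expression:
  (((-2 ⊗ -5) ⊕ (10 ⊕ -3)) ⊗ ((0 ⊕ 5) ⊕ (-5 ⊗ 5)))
(((-2 ⊗ -5) ⊕ (10 ⊕ -3)) ⊗ ((0 ⊕ 5) ⊕ (-5 ⊗ 5))) = -7

Expand innermost to outermost. Recall ⊕ takes the minimum of its arguments and ⊗ takes their sum. Working out the expression (((-2 ⊗ -5) ⊕ (10 ⊕ -3)) ⊗ ((0 ⊕ 5) ⊕ (-5 ⊗ 5))) gives -7.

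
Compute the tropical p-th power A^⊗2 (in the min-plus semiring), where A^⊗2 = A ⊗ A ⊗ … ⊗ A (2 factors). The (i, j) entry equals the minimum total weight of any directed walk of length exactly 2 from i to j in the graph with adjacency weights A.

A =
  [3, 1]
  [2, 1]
A^⊗2 =
  [3, 2]
  [3, 2]

Each entry (A^⊗2)_ij equals the minimum over all length-2 walks i = v_0 → v_1 → … → v_2 = j of Σ_t A[v_t][v_{t+1}]. For example, for (i, j) = (0, 1) we minimise over 2 possible intermediate vertex sequences; the minimum is 2, attained along the walk 0 → 1 → 1.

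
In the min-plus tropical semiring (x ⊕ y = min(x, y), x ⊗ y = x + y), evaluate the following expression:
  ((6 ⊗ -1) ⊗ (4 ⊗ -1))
((6 ⊗ -1) ⊗ (4 ⊗ -1)) = 8

Expand innermost to outermost. Recall ⊕ takes the minimum of its arguments and ⊗ takes their sum. Working out the expression ((6 ⊗ -1) ⊗ (4 ⊗ -1)) gives 8.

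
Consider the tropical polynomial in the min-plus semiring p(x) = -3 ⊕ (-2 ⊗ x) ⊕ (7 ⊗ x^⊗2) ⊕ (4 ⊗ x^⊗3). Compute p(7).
p(7) = -3

A tropical monomial a ⊗ x^⊗i evaluates to a + i · x. Evaluating each term at x = 7:
  Term 0 contributes -3 + 0 · 7 = -3
  Term 1 contributes -2 + 1 · 7 = 5
  Term 2 contributes 7 + 2 · 7 = 21
  Term 3 contributes 4 + 3 · 7 = 25
p(7) = ⊕ of these = min[-3, 5, 21, 25] = -3.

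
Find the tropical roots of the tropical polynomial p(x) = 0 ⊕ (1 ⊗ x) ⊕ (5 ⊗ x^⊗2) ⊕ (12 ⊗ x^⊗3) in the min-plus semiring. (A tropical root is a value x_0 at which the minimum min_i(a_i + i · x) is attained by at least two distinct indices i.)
Roots: {-7, -4, -1}

Each tropical root is a break point of the lower envelope of the lines y = a_i + i · x (there are 4 lines, with slopes 0, 1, ..., 3). Only the lines that attain the minimum somewhere contribute to roots; other lines are dominated. Here the surviving (envelope) indices are i = 3, i = 2, i = 1, i = 0.
Intersections between consecutive envelope lines give the roots: for adjacent envelope indices i < j the intersection is x = (a_i − a_j) / (j − i). Reading off the sorted break points: {-7, -4, -1}.
Verification: at each break x_0, at least two indices attain the minimum of min_i(a_i + i · x_0).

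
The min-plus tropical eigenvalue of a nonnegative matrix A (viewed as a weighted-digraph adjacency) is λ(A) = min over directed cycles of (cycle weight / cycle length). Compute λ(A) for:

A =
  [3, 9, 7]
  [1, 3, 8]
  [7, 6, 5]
λ(A) = 3

Enumerate directed cycles and compute their means (weight / length). Sample:
  cycle 0 → 0: weight = 3, length = 1, mean = 3/1 ≈ 3.000
  cycle 1 → 1: weight = 3, length = 1, mean = 3/1 ≈ 3.000
  cycle 2 → 2: weight = 5, length = 1, mean = 5/1 ≈ 5.000
  cycle 0 → 1 → 0: weight = 10, length = 2, mean = 10/2 ≈ 5.000
  cycle 0 → 2 → 0: weight = 14, length = 2, mean = 14/2 ≈ 7.000
  cycle 1 → 0 → 1: weight = 10, length = 2, mean = 10/2 ≈ 5.000
Minimum mean = 3.000, attained e.g. along the cycle 0 → 0 with weight 3 and length 1. So λ(A) = 3/1 = 3.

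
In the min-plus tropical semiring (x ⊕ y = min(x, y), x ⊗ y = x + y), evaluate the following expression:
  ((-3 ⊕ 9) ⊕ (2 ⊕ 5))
((-3 ⊕ 9) ⊕ (2 ⊕ 5)) = -3

Expand innermost to outermost. Recall ⊕ takes the minimum of its arguments and ⊗ takes their sum. Working out the expression ((-3 ⊕ 9) ⊕ (2 ⊕ 5)) gives -3.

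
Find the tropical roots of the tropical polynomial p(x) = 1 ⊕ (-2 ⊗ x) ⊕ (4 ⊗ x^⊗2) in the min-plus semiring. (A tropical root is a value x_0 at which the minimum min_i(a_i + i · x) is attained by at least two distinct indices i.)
Roots: {-6, 3}

Each tropical root is a break point of the lower envelope of the lines y = a_i + i · x (there are 3 lines, with slopes 0, 1, ..., 2). Only the lines that attain the minimum somewhere contribute to roots; other lines are dominated. Here the surviving (envelope) indices are i = 2, i = 1, i = 0.
Intersections between consecutive envelope lines give the roots: for adjacent envelope indices i < j the intersection is x = (a_i − a_j) / (j − i). Reading off the sorted break points: {-6, 3}.
Verification: at each break x_0, at least two indices attain the minimum of min_i(a_i + i · x_0).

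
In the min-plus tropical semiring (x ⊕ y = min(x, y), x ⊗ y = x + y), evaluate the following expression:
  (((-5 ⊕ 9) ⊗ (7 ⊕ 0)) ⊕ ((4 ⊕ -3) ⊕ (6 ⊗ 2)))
(((-5 ⊕ 9) ⊗ (7 ⊕ 0)) ⊕ ((4 ⊕ -3) ⊕ (6 ⊗ 2))) = -5

Expand innermost to outermost. Recall ⊕ takes the minimum of its arguments and ⊗ takes their sum. Working out the expression (((-5 ⊕ 9) ⊗ (7 ⊕ 0)) ⊕ ((4 ⊕ -3) ⊕ (6 ⊗ 2))) gives -5.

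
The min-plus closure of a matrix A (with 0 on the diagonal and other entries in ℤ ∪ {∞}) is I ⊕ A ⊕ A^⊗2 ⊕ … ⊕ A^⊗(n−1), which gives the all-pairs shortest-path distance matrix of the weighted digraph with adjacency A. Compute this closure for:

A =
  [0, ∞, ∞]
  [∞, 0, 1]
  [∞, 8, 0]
Closure =
  [0, ∞, ∞]
  [∞, 0, 1]
  [∞, 8, 0]

This is the Floyd-Warshall all-pairs shortest-path computation. For each intermediate vertex k = 0, 1, …, 2, update dist[i][j] ← min(dist[i][j], dist[i][k] + dist[k][j]). The final matrix gives, for each (i, j), the minimum total weight of any directed path from i to j (possibly empty when i = j).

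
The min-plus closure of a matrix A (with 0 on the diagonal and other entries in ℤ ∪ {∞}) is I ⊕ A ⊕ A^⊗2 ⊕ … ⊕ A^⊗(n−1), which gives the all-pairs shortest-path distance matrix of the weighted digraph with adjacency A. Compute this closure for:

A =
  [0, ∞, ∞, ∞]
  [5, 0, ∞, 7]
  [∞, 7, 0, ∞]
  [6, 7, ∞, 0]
Closure =
  [0, ∞, ∞, ∞]
  [5, 0, ∞, 7]
  [12, 7, 0, 14]
  [6, 7, ∞, 0]

This is the Floyd-Warshall all-pairs shortest-path computation. For each intermediate vertex k = 0, 1, …, 3, update dist[i][j] ← min(dist[i][j], dist[i][k] + dist[k][j]). The final matrix gives, for each (i, j), the minimum total weight of any directed path from i to j (possibly empty when i = j).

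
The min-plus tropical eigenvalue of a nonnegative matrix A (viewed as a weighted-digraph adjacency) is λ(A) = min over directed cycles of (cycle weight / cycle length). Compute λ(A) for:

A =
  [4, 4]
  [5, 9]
λ(A) = 4

Enumerate directed cycles and compute their means (weight / length). Sample:
  cycle 0 → 0: weight = 4, length = 1, mean = 4/1 ≈ 4.000
  cycle 1 → 1: weight = 9, length = 1, mean = 9/1 ≈ 9.000
  cycle 0 → 1 → 0: weight = 9, length = 2, mean = 9/2 ≈ 4.500
  cycle 1 → 0 → 1: weight = 9, length = 2, mean = 9/2 ≈ 4.500
Minimum mean = 4.000, attained e.g. along the cycle 0 → 0 with weight 4 and length 1. So λ(A) = 4/1 = 4.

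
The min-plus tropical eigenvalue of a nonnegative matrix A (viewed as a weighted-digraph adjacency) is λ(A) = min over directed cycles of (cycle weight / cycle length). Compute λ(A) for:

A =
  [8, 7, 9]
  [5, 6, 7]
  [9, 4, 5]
λ(A) = 5

Enumerate directed cycles and compute their means (weight / length). Sample:
  cycle 0 → 0: weight = 8, length = 1, mean = 8/1 ≈ 8.000
  cycle 1 → 1: weight = 6, length = 1, mean = 6/1 ≈ 6.000
  cycle 2 → 2: weight = 5, length = 1, mean = 5/1 ≈ 5.000
  cycle 0 → 1 → 0: weight = 12, length = 2, mean = 12/2 ≈ 6.000
  cycle 0 → 2 → 0: weight = 18, length = 2, mean = 18/2 ≈ 9.000
  cycle 1 → 0 → 1: weight = 12, length = 2, mean = 12/2 ≈ 6.000
Minimum mean = 5.000, attained e.g. along the cycle 2 → 2 with weight 5 and length 1. So λ(A) = 5/1 = 5.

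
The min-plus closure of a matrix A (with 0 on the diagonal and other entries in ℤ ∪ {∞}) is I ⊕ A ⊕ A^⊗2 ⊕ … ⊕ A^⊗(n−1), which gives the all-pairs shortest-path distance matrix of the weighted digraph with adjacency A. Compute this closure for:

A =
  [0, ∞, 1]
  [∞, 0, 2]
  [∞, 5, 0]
Closure =
  [0, 6, 1]
  [∞, 0, 2]
  [∞, 5, 0]

This is the Floyd-Warshall all-pairs shortest-path computation. For each intermediate vertex k = 0, 1, …, 2, update dist[i][j] ← min(dist[i][j], dist[i][k] + dist[k][j]). The final matrix gives, for each (i, j), the minimum total weight of any directed path from i to j (possibly empty when i = j).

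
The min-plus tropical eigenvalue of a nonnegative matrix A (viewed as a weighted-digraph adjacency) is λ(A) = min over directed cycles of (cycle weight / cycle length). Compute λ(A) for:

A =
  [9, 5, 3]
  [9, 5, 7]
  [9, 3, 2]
λ(A) = 2

Enumerate directed cycles and compute their means (weight / length). Sample:
  cycle 0 → 0: weight = 9, length = 1, mean = 9/1 ≈ 9.000
  cycle 1 → 1: weight = 5, length = 1, mean = 5/1 ≈ 5.000
  cycle 2 → 2: weight = 2, length = 1, mean = 2/1 ≈ 2.000
  cycle 0 → 1 → 0: weight = 14, length = 2, mean = 14/2 ≈ 7.000
  cycle 0 → 2 → 0: weight = 12, length = 2, mean = 12/2 ≈ 6.000
  cycle 1 → 0 → 1: weight = 14, length = 2, mean = 14/2 ≈ 7.000
Minimum mean = 2.000, attained e.g. along the cycle 2 → 2 with weight 2 and length 1. So λ(A) = 2/1 = 2.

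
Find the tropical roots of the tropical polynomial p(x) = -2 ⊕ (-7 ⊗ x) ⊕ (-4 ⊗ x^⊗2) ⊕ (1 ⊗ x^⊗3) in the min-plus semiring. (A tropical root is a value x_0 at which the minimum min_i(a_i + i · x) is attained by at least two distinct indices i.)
Roots: {-5, -3, 5}

Each tropical root is a break point of the lower envelope of the lines y = a_i + i · x (there are 4 lines, with slopes 0, 1, ..., 3). Only the lines that attain the minimum somewhere contribute to roots; other lines are dominated. Here the surviving (envelope) indices are i = 3, i = 2, i = 1, i = 0.
Intersections between consecutive envelope lines give the roots: for adjacent envelope indices i < j the intersection is x = (a_i − a_j) / (j − i). Reading off the sorted break points: {-5, -3, 5}.
Verification: at each break x_0, at least two indices attain the minimum of min_i(a_i + i · x_0).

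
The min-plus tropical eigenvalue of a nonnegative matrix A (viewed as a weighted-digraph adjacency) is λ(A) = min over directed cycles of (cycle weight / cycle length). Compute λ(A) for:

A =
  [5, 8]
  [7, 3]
λ(A) = 3

Enumerate directed cycles and compute their means (weight / length). Sample:
  cycle 0 → 0: weight = 5, length = 1, mean = 5/1 ≈ 5.000
  cycle 1 → 1: weight = 3, length = 1, mean = 3/1 ≈ 3.000
  cycle 0 → 1 → 0: weight = 15, length = 2, mean = 15/2 ≈ 7.500
  cycle 1 → 0 → 1: weight = 15, length = 2, mean = 15/2 ≈ 7.500
Minimum mean = 3.000, attained e.g. along the cycle 1 → 1 with weight 3 and length 1. So λ(A) = 3/1 = 3.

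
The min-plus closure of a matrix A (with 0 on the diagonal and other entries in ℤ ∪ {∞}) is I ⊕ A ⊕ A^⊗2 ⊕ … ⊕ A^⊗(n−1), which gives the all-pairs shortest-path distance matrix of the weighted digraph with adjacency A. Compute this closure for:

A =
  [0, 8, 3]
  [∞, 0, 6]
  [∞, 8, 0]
Closure =
  [0, 8, 3]
  [∞, 0, 6]
  [∞, 8, 0]

This is the Floyd-Warshall all-pairs shortest-path computation. For each intermediate vertex k = 0, 1, …, 2, update dist[i][j] ← min(dist[i][j], dist[i][k] + dist[k][j]). The final matrix gives, for each (i, j), the minimum total weight of any directed path from i to j (possibly empty when i = j).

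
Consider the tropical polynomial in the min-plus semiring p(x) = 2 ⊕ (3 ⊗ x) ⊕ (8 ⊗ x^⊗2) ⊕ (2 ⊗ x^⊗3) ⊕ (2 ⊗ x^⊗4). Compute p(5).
p(5) = 2

A tropical monomial a ⊗ x^⊗i evaluates to a + i · x. Evaluating each term at x = 5:
  Term 0 contributes 2 + 0 · 5 = 2
  Term 1 contributes 3 + 1 · 5 = 8
  Term 2 contributes 8 + 2 · 5 = 18
  Term 3 contributes 2 + 3 · 5 = 17
  Term 4 contributes 2 + 4 · 5 = 22
p(5) = ⊕ of these = min[2, 8, 18, 17, 22] = 2.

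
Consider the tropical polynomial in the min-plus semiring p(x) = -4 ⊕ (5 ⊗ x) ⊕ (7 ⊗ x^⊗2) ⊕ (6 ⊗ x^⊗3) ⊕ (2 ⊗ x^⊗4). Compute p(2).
p(2) = -4

A tropical monomial a ⊗ x^⊗i evaluates to a + i · x. Evaluating each term at x = 2:
  Term 0 contributes -4 + 0 · 2 = -4
  Term 1 contributes 5 + 1 · 2 = 7
  Term 2 contributes 7 + 2 · 2 = 11
  Term 3 contributes 6 + 3 · 2 = 12
  Term 4 contributes 2 + 4 · 2 = 10
p(2) = ⊕ of these = min[-4, 7, 11, 12, 10] = -4.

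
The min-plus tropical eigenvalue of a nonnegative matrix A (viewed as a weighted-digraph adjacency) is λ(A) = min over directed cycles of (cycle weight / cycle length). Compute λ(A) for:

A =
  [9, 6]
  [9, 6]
λ(A) = 6

Enumerate directed cycles and compute their means (weight / length). Sample:
  cycle 0 → 0: weight = 9, length = 1, mean = 9/1 ≈ 9.000
  cycle 1 → 1: weight = 6, length = 1, mean = 6/1 ≈ 6.000
  cycle 0 → 1 → 0: weight = 15, length = 2, mean = 15/2 ≈ 7.500
  cycle 1 → 0 → 1: weight = 15, length = 2, mean = 15/2 ≈ 7.500
Minimum mean = 6.000, attained e.g. along the cycle 1 → 1 with weight 6 and length 1. So λ(A) = 6/1 = 6.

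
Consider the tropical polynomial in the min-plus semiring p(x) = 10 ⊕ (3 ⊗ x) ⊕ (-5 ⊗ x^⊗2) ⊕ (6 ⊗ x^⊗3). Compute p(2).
p(2) = -1

A tropical monomial a ⊗ x^⊗i evaluates to a + i · x. Evaluating each term at x = 2:
  Term 0 contributes 10 + 0 · 2 = 10
  Term 1 contributes 3 + 1 · 2 = 5
  Term 2 contributes -5 + 2 · 2 = -1
  Term 3 contributes 6 + 3 · 2 = 12
p(2) = ⊕ of these = min[10, 5, -1, 12] = -1.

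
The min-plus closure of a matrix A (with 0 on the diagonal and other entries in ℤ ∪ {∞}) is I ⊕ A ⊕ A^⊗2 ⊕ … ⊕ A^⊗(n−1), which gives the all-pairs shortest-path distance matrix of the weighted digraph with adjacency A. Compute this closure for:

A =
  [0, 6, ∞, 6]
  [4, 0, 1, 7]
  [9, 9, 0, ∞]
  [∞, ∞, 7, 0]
Closure =
  [0, 6, 7, 6]
  [4, 0, 1, 7]
  [9, 9, 0, 15]
  [16, 16, 7, 0]

This is the Floyd-Warshall all-pairs shortest-path computation. For each intermediate vertex k = 0, 1, …, 3, update dist[i][j] ← min(dist[i][j], dist[i][k] + dist[k][j]). The final matrix gives, for each (i, j), the minimum total weight of any directed path from i to j (possibly empty when i = j).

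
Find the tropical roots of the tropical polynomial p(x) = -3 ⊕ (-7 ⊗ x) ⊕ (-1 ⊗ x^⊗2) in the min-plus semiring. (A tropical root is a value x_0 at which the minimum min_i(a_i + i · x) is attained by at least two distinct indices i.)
Roots: {-6, 4}

Each tropical root is a break point of the lower envelope of the lines y = a_i + i · x (there are 3 lines, with slopes 0, 1, ..., 2). Only the lines that attain the minimum somewhere contribute to roots; other lines are dominated. Here the surviving (envelope) indices are i = 2, i = 1, i = 0.
Intersections between consecutive envelope lines give the roots: for adjacent envelope indices i < j the intersection is x = (a_i − a_j) / (j − i). Reading off the sorted break points: {-6, 4}.
Verification: at each break x_0, at least two indices attain the minimum of min_i(a_i + i · x_0).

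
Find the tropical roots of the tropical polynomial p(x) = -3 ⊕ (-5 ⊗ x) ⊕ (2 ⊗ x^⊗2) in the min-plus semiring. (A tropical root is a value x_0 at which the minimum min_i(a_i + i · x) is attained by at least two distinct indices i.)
Roots: {-7, 2}

Each tropical root is a break point of the lower envelope of the lines y = a_i + i · x (there are 3 lines, with slopes 0, 1, ..., 2). Only the lines that attain the minimum somewhere contribute to roots; other lines are dominated. Here the surviving (envelope) indices are i = 2, i = 1, i = 0.
Intersections between consecutive envelope lines give the roots: for adjacent envelope indices i < j the intersection is x = (a_i − a_j) / (j − i). Reading off the sorted break points: {-7, 2}.
Verification: at each break x_0, at least two indices attain the minimum of min_i(a_i + i · x_0).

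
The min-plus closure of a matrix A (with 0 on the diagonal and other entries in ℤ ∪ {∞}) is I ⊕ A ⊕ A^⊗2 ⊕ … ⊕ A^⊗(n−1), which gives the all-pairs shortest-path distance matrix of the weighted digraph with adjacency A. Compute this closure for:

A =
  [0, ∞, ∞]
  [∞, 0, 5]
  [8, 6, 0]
Closure =
  [0, ∞, ∞]
  [13, 0, 5]
  [8, 6, 0]

This is the Floyd-Warshall all-pairs shortest-path computation. For each intermediate vertex k = 0, 1, …, 2, update dist[i][j] ← min(dist[i][j], dist[i][k] + dist[k][j]). The final matrix gives, for each (i, j), the minimum total weight of any directed path from i to j (possibly empty when i = j).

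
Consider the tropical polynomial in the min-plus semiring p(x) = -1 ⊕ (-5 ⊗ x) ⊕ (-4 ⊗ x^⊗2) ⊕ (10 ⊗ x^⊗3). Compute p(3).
p(3) = -2

A tropical monomial a ⊗ x^⊗i evaluates to a + i · x. Evaluating each term at x = 3:
  Term 0 contributes -1 + 0 · 3 = -1
  Term 1 contributes -5 + 1 · 3 = -2
  Term 2 contributes -4 + 2 · 3 = 2
  Term 3 contributes 10 + 3 · 3 = 19
p(3) = ⊕ of these = min[-1, -2, 2, 19] = -2.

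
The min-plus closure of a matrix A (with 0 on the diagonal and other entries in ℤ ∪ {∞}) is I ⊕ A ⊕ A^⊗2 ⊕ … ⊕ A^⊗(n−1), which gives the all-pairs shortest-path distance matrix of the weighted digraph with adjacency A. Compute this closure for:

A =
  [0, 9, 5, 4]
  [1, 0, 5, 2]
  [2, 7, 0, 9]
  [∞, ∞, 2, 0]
Closure =
  [0, 9, 5, 4]
  [1, 0, 4, 2]
  [2, 7, 0, 6]
  [4, 9, 2, 0]

This is the Floyd-Warshall all-pairs shortest-path computation. For each intermediate vertex k = 0, 1, …, 3, update dist[i][j] ← min(dist[i][j], dist[i][k] + dist[k][j]). The final matrix gives, for each (i, j), the minimum total weight of any directed path from i to j (possibly empty when i = j).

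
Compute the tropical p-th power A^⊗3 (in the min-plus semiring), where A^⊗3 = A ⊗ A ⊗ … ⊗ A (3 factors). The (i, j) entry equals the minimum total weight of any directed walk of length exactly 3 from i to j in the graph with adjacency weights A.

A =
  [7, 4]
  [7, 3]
A^⊗3 =
  [14, 10]
  [13, 9]

Each entry (A^⊗3)_ij equals the minimum over all length-3 walks i = v_0 → v_1 → … → v_3 = j of Σ_t A[v_t][v_{t+1}]. For example, for (i, j) = (0, 1) we minimise over 4 possible intermediate vertex sequences; the minimum is 10, attained along the walk 0 → 1 → 1 → 1.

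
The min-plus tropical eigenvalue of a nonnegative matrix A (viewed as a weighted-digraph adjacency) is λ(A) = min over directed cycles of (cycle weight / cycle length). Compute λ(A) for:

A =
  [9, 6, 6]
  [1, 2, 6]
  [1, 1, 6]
λ(A) = 2

Enumerate directed cycles and compute their means (weight / length). Sample:
  cycle 0 → 0: weight = 9, length = 1, mean = 9/1 ≈ 9.000
  cycle 1 → 1: weight = 2, length = 1, mean = 2/1 ≈ 2.000
  cycle 2 → 2: weight = 6, length = 1, mean = 6/1 ≈ 6.000
  cycle 0 → 1 → 0: weight = 7, length = 2, mean = 7/2 ≈ 3.500
  cycle 0 → 2 → 0: weight = 7, length = 2, mean = 7/2 ≈ 3.500
  cycle 1 → 0 → 1: weight = 7, length = 2, mean = 7/2 ≈ 3.500
Minimum mean = 2.000, attained e.g. along the cycle 1 → 1 with weight 2 and length 1. So λ(A) = 2/1 = 2.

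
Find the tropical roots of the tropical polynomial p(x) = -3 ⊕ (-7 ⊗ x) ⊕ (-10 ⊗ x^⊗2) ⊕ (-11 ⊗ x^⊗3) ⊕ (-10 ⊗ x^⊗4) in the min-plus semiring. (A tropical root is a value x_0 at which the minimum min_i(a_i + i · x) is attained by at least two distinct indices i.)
Roots: {-1, 1, 3, 4}

Each tropical root is a break point of the lower envelope of the lines y = a_i + i · x (there are 5 lines, with slopes 0, 1, ..., 4). Only the lines that attain the minimum somewhere contribute to roots; other lines are dominated. Here the surviving (envelope) indices are i = 4, i = 3, i = 2, i = 1, i = 0.
Intersections between consecutive envelope lines give the roots: for adjacent envelope indices i < j the intersection is x = (a_i − a_j) / (j − i). Reading off the sorted break points: {-1, 1, 3, 4}.
Verification: at each break x_0, at least two indices attain the minimum of min_i(a_i + i · x_0).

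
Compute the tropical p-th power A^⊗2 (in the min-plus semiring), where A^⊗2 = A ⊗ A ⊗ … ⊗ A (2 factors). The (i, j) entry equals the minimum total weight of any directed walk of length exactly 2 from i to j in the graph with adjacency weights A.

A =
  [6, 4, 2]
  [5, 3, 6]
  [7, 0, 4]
A^⊗2 =
  [9, 2, 6]
  [8, 6, 7]
  [5, 3, 6]

Each entry (A^⊗2)_ij equals the minimum over all length-2 walks i = v_0 → v_1 → … → v_2 = j of Σ_t A[v_t][v_{t+1}]. For example, for (i, j) = (0, 2) we minimise over 3 possible intermediate vertex sequences; the minimum is 6, attained along the walk 0 → 2 → 2.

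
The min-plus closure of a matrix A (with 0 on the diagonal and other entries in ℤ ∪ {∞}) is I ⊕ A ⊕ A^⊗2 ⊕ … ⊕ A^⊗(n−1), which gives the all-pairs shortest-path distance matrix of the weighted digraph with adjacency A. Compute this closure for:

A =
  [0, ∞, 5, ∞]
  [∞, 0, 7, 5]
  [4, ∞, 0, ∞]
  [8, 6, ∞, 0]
Closure =
  [0, ∞, 5, ∞]
  [11, 0, 7, 5]
  [4, ∞, 0, ∞]
  [8, 6, 13, 0]

This is the Floyd-Warshall all-pairs shortest-path computation. For each intermediate vertex k = 0, 1, …, 3, update dist[i][j] ← min(dist[i][j], dist[i][k] + dist[k][j]). The final matrix gives, for each (i, j), the minimum total weight of any directed path from i to j (possibly empty when i = j).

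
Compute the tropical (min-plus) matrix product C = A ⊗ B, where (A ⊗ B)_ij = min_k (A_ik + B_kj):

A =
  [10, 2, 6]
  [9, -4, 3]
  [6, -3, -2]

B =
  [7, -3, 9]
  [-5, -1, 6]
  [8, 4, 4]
A ⊗ B =
  [-3, 1, 8]
  [-9, -5, 2]
  [-8, -4, 2]

Apply the min-plus product entry-by-entry:
  C[0][0] = min over k of (A[0][0] + B[0][0] = 10 + 7 = 17, A[0][1] + B[1][0] = 2 + -5 = -3, A[0][2] + B[2][0] = 6 + 8 = 14) = -3 (attained at k = 1)
  C[0][1] = min over k of (A[0][0] + B[0][1] = 10 + -3 = 7, A[0][1] + B[1][1] = 2 + -1 = 1, A[0][2] + B[2][1] = 6 + 4 = 10) = 1 (attained at k = 1)
  C[0][2] = min over k of (A[0][0] + B[0][2] = 10 + 9 = 19, A[0][1] + B[1][2] = 2 + 6 = 8, A[0][2] + B[2][2] = 6 + 4 = 10) = 8 (attained at k = 1)
  C[1][0] = min over k of (A[1][0] + B[0][0] = 9 + 7 = 16, A[1][1] + B[1][0] = -4 + -5 = -9, A[1][2] + B[2][0] = 3 + 8 = 11) = -9 (attained at k = 1)
  C[1][1] = min over k of (A[1][0] + B[0][1] = 9 + -3 = 6, A[1][1] + B[1][1] = -4 + -1 = -5, A[1][2] + B[2][1] = 3 + 4 = 7) = -5 (attained at k = 1)
  C[1][2] = min over k of (A[1][0] + B[0][2] = 9 + 9 = 18, A[1][1] + B[1][2] = -4 + 6 = 2, A[1][2] + B[2][2] = 3 + 4 = 7) = 2 (attained at k = 1)
  C[2][0] = min over k of (A[2][0] + B[0][0] = 6 + 7 = 13, A[2][1] + B[1][0] = -3 + -5 = -8, A[2][2] + B[2][0] = -2 + 8 = 6) = -8 (attained at k = 1)
  C[2][1] = min over k of (A[2][0] + B[0][1] = 6 + -3 = 3, A[2][1] + B[1][1] = -3 + -1 = -4, A[2][2] + B[2][1] = -2 + 4 = 2) = -4 (attained at k = 1)
  C[2][2] = min over k of (A[2][0] + B[0][2] = 6 + 9 = 15, A[2][1] + B[1][2] = -3 + 6 = 3, A[2][2] + B[2][2] = -2 + 4 = 2) = 2 (attained at k = 2)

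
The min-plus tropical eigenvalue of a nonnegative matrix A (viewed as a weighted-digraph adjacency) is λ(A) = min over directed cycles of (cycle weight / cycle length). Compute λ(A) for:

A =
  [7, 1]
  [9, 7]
λ(A) = 5

Enumerate directed cycles and compute their means (weight / length). Sample:
  cycle 0 → 0: weight = 7, length = 1, mean = 7/1 ≈ 7.000
  cycle 1 → 1: weight = 7, length = 1, mean = 7/1 ≈ 7.000
  cycle 0 → 1 → 0: weight = 10, length = 2, mean = 10/2 ≈ 5.000
  cycle 1 → 0 → 1: weight = 10, length = 2, mean = 10/2 ≈ 5.000
Minimum mean = 5.000, attained e.g. along the cycle 0 → 1 → 0 with weight 10 and length 2. So λ(A) = 10/2 = 5.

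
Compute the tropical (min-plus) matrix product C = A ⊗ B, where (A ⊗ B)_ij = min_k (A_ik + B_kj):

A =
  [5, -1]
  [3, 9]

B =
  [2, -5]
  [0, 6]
A ⊗ B =
  [-1, 0]
  [5, -2]

Apply the min-plus product entry-by-entry:
  C[0][0] = min over k of (A[0][0] + B[0][0] = 5 + 2 = 7, A[0][1] + B[1][0] = -1 + 0 = -1) = -1 (attained at k = 1)
  C[0][1] = min over k of (A[0][0] + B[0][1] = 5 + -5 = 0, A[0][1] + B[1][1] = -1 + 6 = 5) = 0 (attained at k = 0)
  C[1][0] = min over k of (A[1][0] + B[0][0] = 3 + 2 = 5, A[1][1] + B[1][0] = 9 + 0 = 9) = 5 (attained at k = 0)
  C[1][1] = min over k of (A[1][0] + B[0][1] = 3 + -5 = -2, A[1][1] + B[1][1] = 9 + 6 = 15) = -2 (attained at k = 0)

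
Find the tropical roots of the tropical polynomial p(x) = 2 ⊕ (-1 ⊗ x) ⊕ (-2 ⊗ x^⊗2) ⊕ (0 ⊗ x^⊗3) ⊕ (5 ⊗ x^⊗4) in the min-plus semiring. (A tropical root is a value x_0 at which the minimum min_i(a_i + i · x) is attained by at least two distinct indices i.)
Roots: {-5, -2, 1, 3}

Each tropical root is a break point of the lower envelope of the lines y = a_i + i · x (there are 5 lines, with slopes 0, 1, ..., 4). Only the lines that attain the minimum somewhere contribute to roots; other lines are dominated. Here the surviving (envelope) indices are i = 4, i = 3, i = 2, i = 1, i = 0.
Intersections between consecutive envelope lines give the roots: for adjacent envelope indices i < j the intersection is x = (a_i − a_j) / (j − i). Reading off the sorted break points: {-5, -2, 1, 3}.
Verification: at each break x_0, at least two indices attain the minimum of min_i(a_i + i · x_0).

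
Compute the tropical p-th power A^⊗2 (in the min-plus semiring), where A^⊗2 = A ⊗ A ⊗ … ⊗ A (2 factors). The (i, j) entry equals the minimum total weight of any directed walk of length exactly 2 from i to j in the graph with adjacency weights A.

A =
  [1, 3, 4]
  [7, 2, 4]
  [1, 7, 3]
A^⊗2 =
  [2, 4, 5]
  [5, 4, 6]
  [2, 4, 5]

Each entry (A^⊗2)_ij equals the minimum over all length-2 walks i = v_0 → v_1 → … → v_2 = j of Σ_t A[v_t][v_{t+1}]. For example, for (i, j) = (0, 2) we minimise over 3 possible intermediate vertex sequences; the minimum is 5, attained along the walk 0 → 0 → 2.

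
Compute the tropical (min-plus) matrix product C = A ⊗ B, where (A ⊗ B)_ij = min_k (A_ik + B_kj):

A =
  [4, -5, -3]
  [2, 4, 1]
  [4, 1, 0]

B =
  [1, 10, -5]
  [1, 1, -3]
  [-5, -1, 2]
A ⊗ B =
  [-8, -4, -8]
  [-4, 0, -3]
  [-5, -1, -2]

Apply the min-plus product entry-by-entry:
  C[0][0] = min over k of (A[0][0] + B[0][0] = 4 + 1 = 5, A[0][1] + B[1][0] = -5 + 1 = -4, A[0][2] + B[2][0] = -3 + -5 = -8) = -8 (attained at k = 2)
  C[0][1] = min over k of (A[0][0] + B[0][1] = 4 + 10 = 14, A[0][1] + B[1][1] = -5 + 1 = -4, A[0][2] + B[2][1] = -3 + -1 = -4) = -4 (attained at k = 1)
  C[0][2] = min over k of (A[0][0] + B[0][2] = 4 + -5 = -1, A[0][1] + B[1][2] = -5 + -3 = -8, A[0][2] + B[2][2] = -3 + 2 = -1) = -8 (attained at k = 1)
  C[1][0] = min over k of (A[1][0] + B[0][0] = 2 + 1 = 3, A[1][1] + B[1][0] = 4 + 1 = 5, A[1][2] + B[2][0] = 1 + -5 = -4) = -4 (attained at k = 2)
  C[1][1] = min over k of (A[1][0] + B[0][1] = 2 + 10 = 12, A[1][1] + B[1][1] = 4 + 1 = 5, A[1][2] + B[2][1] = 1 + -1 = 0) = 0 (attained at k = 2)
  C[1][2] = min over k of (A[1][0] + B[0][2] = 2 + -5 = -3, A[1][1] + B[1][2] = 4 + -3 = 1, A[1][2] + B[2][2] = 1 + 2 = 3) = -3 (attained at k = 0)
  C[2][0] = min over k of (A[2][0] + B[0][0] = 4 + 1 = 5, A[2][1] + B[1][0] = 1 + 1 = 2, A[2][2] + B[2][0] = 0 + -5 = -5) = -5 (attained at k = 2)
  C[2][1] = min over k of (A[2][0] + B[0][1] = 4 + 10 = 14, A[2][1] + B[1][1] = 1 + 1 = 2, A[2][2] + B[2][1] = 0 + -1 = -1) = -1 (attained at k = 2)
  C[2][2] = min over k of (A[2][0] + B[0][2] = 4 + -5 = -1, A[2][1] + B[1][2] = 1 + -3 = -2, A[2][2] + B[2][2] = 0 + 2 = 2) = -2 (attained at k = 1)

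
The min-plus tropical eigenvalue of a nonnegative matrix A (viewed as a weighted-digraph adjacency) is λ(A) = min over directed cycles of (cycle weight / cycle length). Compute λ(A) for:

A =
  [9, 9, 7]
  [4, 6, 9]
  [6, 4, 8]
λ(A) = 5

Enumerate directed cycles and compute their means (weight / length). Sample:
  cycle 0 → 0: weight = 9, length = 1, mean = 9/1 ≈ 9.000
  cycle 1 → 1: weight = 6, length = 1, mean = 6/1 ≈ 6.000
  cycle 2 → 2: weight = 8, length = 1, mean = 8/1 ≈ 8.000
  cycle 0 → 1 → 0: weight = 13, length = 2, mean = 13/2 ≈ 6.500
  cycle 0 → 2 → 0: weight = 13, length = 2, mean = 13/2 ≈ 6.500
  cycle 1 → 0 → 1: weight = 13, length = 2, mean = 13/2 ≈ 6.500
Minimum mean = 5.000, attained e.g. along the cycle 0 → 2 → 1 → 0 with weight 15 and length 3. So λ(A) = 15/3 = 5.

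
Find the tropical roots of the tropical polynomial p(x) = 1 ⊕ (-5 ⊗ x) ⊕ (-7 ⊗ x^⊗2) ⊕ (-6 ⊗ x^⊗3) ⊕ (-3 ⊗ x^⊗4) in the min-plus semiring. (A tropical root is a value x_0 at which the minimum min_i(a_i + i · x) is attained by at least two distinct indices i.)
Roots: {-3, -1, 2, 6}

Each tropical root is a break point of the lower envelope of the lines y = a_i + i · x (there are 5 lines, with slopes 0, 1, ..., 4). Only the lines that attain the minimum somewhere contribute to roots; other lines are dominated. Here the surviving (envelope) indices are i = 4, i = 3, i = 2, i = 1, i = 0.
Intersections between consecutive envelope lines give the roots: for adjacent envelope indices i < j the intersection is x = (a_i − a_j) / (j − i). Reading off the sorted break points: {-3, -1, 2, 6}.
Verification: at each break x_0, at least two indices attain the minimum of min_i(a_i + i · x_0).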